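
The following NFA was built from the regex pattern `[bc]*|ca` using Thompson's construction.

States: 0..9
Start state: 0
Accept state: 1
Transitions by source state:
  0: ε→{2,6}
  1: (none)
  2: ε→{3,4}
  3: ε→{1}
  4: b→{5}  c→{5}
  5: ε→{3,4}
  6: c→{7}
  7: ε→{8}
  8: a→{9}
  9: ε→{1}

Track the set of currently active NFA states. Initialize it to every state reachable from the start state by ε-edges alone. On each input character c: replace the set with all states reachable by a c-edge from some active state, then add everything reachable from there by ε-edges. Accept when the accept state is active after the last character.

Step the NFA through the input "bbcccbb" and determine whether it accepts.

start: ε-closure({0}) = {0,1,2,3,4,6}
'b' @ 1: {1,3,4,5}  (accept∈set)
'b' @ 2: {1,3,4,5}  (accept∈set)
'c' @ 3: {1,3,4,5}  (accept∈set)
'c' @ 4: {1,3,4,5}  (accept∈set)
'c' @ 5: {1,3,4,5}  (accept∈set)
'b' @ 6: {1,3,4,5}  (accept∈set)
'b' @ 7: {1,3,4,5}  (accept∈set)
end set {1,3,4,5} — state 1 in

Answer: ACCEPT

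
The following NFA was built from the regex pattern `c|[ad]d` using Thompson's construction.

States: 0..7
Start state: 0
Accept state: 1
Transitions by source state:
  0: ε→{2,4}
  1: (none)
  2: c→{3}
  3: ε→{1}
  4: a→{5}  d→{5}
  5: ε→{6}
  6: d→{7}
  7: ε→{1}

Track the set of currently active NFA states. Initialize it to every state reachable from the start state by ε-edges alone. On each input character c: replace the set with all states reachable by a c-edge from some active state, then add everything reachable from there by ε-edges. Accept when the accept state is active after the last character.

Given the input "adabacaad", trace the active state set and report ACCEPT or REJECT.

initial (ε-close {0}): {0,2,4}
'a' @ 1: {5,6}
'd' @ 2: {1,7}  (accept∈set)
'a' @ 3: {}  — no active states
rest 'bacaad' ignored (set empty)
final: {}; accept 1 not in set

Answer: REJECT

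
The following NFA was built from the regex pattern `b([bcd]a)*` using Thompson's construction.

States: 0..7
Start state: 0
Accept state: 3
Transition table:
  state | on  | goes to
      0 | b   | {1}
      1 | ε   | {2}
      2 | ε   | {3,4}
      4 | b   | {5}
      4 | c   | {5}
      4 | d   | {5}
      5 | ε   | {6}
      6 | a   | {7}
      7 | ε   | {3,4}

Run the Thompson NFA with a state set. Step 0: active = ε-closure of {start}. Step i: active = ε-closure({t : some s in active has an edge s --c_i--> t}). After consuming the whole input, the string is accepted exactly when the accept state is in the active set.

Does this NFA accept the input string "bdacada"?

Answer: ACCEPT

Derivation:
S₀ = ε-closure({0}) = {0}
'b' @ 1: {1,2,3,4}  ✓accept
'd' @ 2: {5,6}
'a' @ 3: {3,4,7}  ✓accept
'c' @ 4: {5,6}
'a' @ 5: {3,4,7}  ✓accept
'd' @ 6: {5,6}
'a' @ 7: {3,4,7}  ✓accept
after full input: {3,4,7}  (accept=3 in)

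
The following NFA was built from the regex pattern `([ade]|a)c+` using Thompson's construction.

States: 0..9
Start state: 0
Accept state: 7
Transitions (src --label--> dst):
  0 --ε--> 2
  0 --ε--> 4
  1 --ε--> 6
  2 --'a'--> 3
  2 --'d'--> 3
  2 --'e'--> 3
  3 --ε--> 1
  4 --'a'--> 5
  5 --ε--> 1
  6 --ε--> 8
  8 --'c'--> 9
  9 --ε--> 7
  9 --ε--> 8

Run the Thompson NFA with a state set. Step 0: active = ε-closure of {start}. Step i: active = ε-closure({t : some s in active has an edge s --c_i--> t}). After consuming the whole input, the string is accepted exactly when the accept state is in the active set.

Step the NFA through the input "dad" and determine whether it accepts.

S₀ = ε-closure({0}) = {0,2,4}
'd' @ 1: {1,3,6,8}
'a' @ 2: {}  — state set empty
rest 'd' ignored (set empty)
after full input: {}  (accept=7 not in)

Answer: REJECT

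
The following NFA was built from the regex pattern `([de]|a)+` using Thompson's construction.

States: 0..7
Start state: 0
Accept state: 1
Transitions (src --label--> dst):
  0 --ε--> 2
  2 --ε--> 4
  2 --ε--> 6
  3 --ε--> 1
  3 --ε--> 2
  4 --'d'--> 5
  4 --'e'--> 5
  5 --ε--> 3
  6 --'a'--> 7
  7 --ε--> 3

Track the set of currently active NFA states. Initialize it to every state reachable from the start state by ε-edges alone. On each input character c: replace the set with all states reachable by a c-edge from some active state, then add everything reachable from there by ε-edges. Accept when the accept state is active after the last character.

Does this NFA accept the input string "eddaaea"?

Answer: ACCEPT

Derivation:
initial (ε-close {0}): {0,2,4,6}
'e' @ 1: {1,2,3,4,5,6}  (accept∈set)
'd' @ 2: {1,2,3,4,5,6}  (accept∈set)
'd' @ 3: {1,2,3,4,5,6}  (accept∈set)
'a' @ 4: {1,2,3,4,6,7}  (accept∈set)
'a' @ 5: {1,2,3,4,6,7}  (accept∈set)
'e' @ 6: {1,2,3,4,5,6}  (accept∈set)
'a' @ 7: {1,2,3,4,6,7}  (accept∈set)
end set {1,2,3,4,6,7} — state 1 in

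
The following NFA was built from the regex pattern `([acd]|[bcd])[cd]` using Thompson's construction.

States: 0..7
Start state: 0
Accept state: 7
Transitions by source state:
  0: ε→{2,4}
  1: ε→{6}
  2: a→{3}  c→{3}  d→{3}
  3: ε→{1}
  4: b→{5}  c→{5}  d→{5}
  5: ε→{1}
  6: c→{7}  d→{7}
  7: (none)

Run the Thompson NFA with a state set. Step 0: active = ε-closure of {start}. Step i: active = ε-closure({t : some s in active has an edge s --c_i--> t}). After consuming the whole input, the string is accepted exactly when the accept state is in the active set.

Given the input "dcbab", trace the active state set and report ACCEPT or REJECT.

initial (ε-close {0}): {0,2,4}
'd' @ 1: {1,3,5,6}
'c' @ 2: {7}  (accept∈set)
'b' @ 3: {}  — dead — no transitions
rest 'ab' ignored (set empty)
after full input: {}  (accept=7 not in)

Answer: REJECT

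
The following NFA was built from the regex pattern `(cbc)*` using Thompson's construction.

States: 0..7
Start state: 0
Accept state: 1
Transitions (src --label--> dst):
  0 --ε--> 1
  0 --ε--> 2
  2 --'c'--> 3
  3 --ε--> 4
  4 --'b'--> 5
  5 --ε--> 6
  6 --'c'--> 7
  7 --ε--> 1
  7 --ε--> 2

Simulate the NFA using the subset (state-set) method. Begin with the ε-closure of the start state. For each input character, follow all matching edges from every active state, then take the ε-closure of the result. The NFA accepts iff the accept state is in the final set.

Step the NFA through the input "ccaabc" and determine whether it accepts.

S₀ = ε-closure({0}) = {0,1,2}
'c' @ 1: {3,4}
'c' @ 2: {}  — state set empty
rest 'aabc' ignored (set empty)
end set {} — state 1 not in

Answer: REJECT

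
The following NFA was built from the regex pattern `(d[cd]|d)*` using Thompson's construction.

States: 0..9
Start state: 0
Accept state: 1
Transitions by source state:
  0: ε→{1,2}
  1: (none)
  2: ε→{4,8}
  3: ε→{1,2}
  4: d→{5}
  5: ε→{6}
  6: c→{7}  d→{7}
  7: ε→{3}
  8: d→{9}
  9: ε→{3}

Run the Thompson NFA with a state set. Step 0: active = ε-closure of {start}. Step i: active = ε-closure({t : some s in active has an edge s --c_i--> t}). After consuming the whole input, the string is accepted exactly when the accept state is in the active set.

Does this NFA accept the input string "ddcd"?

initial (ε-close {0}): {0,1,2,4,8}
'd' @ 1: {1,2,3,4,5,6,8,9}  (accept∈set)
'd' @ 2: {1,2,3,4,5,6,7,8,9}  (accept∈set)
'c' @ 3: {1,2,3,4,7,8}  (accept∈set)
'd' @ 4: {1,2,3,4,5,6,8,9}  (accept∈set)
after full input: {1,2,3,4,5,6,8,9}  (accept=1 in)

Answer: ACCEPT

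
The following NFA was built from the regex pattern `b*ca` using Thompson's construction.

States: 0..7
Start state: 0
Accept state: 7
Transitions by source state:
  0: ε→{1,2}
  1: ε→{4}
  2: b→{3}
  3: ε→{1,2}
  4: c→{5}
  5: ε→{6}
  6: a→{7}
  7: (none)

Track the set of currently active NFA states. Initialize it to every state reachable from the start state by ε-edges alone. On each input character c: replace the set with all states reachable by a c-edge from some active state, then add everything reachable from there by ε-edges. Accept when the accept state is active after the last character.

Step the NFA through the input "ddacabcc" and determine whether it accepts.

initial (ε-close {0}): {0,1,2,4}
'd' @ 1: {}  — state set empty
rest 'dacabcc' ignored (set empty)
end set {} — state 7 not in

Answer: REJECT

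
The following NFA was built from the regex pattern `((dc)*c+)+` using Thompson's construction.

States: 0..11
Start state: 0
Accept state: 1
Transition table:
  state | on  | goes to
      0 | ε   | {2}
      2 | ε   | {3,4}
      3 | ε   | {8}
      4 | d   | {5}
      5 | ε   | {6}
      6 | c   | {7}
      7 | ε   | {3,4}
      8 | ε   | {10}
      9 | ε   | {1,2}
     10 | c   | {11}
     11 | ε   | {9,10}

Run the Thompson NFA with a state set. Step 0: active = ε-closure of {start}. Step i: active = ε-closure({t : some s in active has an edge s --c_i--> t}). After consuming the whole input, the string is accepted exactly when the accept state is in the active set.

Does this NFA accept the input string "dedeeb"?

initial (ε-close {0}): {0,2,3,4,8,10}
'd' @ 1: {5,6}
'e' @ 2: {}  — state set empty
rest 'deeb' ignored (set empty)
end set {} — state 1 not in

Answer: REJECT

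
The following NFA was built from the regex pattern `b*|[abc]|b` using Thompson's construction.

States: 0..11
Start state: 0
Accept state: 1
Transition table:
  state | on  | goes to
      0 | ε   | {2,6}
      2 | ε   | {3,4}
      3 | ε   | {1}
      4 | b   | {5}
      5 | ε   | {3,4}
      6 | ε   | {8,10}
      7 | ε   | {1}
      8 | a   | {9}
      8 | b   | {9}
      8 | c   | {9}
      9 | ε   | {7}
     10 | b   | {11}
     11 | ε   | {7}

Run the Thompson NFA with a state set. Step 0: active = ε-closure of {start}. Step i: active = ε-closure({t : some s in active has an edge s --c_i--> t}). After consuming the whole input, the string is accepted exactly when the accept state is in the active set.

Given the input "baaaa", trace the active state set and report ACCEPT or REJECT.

Answer: REJECT

Trace:
initial (ε-close {0}): {0,1,2,3,4,6,8,10}
'b' @ 1: {1,3,4,5,7,9,11}  ✓accept
'a' @ 2: {}  — no active states
rest 'aaa' ignored (set empty)
after full input: {}  (accept=1 not in)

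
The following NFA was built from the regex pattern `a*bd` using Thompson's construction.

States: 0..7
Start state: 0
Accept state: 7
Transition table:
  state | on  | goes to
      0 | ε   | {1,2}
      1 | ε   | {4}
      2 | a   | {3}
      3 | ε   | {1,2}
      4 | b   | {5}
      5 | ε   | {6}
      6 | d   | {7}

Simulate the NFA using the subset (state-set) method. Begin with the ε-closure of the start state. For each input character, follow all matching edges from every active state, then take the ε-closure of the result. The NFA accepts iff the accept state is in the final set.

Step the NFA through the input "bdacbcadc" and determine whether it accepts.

initial (ε-close {0}): {0,1,2,4}
'b' @ 1: {5,6}
'd' @ 2: {7}  [accepting]
'a' @ 3: {}  — dead — no transitions
rest 'cbcadc' ignored (set empty)
final: {}; accept 7 not in set

Answer: REJECT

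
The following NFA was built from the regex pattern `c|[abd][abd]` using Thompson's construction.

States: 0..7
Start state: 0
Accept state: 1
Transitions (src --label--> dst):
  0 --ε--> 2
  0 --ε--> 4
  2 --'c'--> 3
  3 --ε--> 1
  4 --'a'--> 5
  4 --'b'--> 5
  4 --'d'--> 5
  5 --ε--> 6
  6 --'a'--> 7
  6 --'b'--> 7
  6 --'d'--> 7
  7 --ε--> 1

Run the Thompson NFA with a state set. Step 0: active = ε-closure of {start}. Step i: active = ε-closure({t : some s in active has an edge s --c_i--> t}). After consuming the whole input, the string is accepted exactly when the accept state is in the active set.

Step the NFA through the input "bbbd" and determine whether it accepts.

Answer: REJECT

Trace:
start: ε-closure({0}) = {0,2,4}
'b' @ 1: {5,6}
'b' @ 2: {1,7}  (accept∈set)
'b' @ 3: {}  — dead — no transitions
rest 'd' ignored (set empty)
final: {}; accept 1 not in set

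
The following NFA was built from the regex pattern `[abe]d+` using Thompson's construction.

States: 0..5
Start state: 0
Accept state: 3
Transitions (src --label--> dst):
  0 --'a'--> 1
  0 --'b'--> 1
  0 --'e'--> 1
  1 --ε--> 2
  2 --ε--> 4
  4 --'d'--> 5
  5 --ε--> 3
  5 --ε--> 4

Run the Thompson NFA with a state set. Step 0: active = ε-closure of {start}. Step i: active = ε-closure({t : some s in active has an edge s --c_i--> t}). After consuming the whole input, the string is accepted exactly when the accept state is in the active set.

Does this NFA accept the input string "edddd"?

Answer: ACCEPT

Derivation:
start: ε-closure({0}) = {0}
'e' @ 1: {1,2,4}
'd' @ 2: {3,4,5}  ✓accept
'd' @ 3: {3,4,5}  ✓accept
'd' @ 4: {3,4,5}  ✓accept
'd' @ 5: {3,4,5}  ✓accept
end set {3,4,5} — state 3 in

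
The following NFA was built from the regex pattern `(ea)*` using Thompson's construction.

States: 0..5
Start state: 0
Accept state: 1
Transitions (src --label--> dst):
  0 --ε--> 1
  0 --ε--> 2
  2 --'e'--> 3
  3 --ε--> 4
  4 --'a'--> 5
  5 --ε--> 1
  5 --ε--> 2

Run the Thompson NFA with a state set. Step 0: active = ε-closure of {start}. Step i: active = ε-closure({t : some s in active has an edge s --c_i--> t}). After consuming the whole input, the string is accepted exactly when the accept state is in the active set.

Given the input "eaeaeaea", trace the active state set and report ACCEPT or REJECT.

Answer: ACCEPT

Trace:
initial (ε-close {0}): {0,1,2}
'e' @ 1: {3,4}
'a' @ 2: {1,2,5}  (accept∈set)
'e' @ 3: {3,4}
'a' @ 4: {1,2,5}  (accept∈set)
'e' @ 5: {3,4}
'a' @ 6: {1,2,5}  (accept∈set)
'e' @ 7: {3,4}
'a' @ 8: {1,2,5}  (accept∈set)
end set {1,2,5} — state 1 in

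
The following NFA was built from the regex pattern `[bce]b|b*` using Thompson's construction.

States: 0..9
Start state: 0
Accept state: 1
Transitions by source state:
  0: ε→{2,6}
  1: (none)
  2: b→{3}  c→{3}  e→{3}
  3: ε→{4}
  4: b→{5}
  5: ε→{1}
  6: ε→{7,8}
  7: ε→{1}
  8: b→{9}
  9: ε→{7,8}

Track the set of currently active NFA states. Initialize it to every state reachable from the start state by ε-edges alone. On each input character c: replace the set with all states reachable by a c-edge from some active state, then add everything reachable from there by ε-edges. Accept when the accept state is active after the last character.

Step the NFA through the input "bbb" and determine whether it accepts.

initial (ε-close {0}): {0,1,2,6,7,8}
'b' @ 1: {1,3,4,7,8,9}  ✓accept
'b' @ 2: {1,5,7,8,9}  ✓accept
'b' @ 3: {1,7,8,9}  ✓accept
final: {1,7,8,9}; accept 1 in set

Answer: ACCEPT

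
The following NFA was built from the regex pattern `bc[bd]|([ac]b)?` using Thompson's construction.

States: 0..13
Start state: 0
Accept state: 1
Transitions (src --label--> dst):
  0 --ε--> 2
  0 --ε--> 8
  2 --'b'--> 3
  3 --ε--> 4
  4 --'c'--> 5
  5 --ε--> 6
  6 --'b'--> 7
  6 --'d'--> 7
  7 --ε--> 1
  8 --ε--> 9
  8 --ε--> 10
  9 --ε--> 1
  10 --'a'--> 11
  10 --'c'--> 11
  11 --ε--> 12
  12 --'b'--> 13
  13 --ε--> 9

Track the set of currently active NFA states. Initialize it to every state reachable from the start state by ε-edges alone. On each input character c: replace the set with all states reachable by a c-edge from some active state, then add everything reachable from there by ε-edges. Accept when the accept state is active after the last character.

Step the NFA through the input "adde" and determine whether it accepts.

Answer: REJECT

Trace:
S₀ = ε-closure({0}) = {0,1,2,8,9,10}
'a' @ 1: {11,12}
'd' @ 2: {}  — state set empty
rest 'de' ignored (set empty)
after full input: {}  (accept=1 not in)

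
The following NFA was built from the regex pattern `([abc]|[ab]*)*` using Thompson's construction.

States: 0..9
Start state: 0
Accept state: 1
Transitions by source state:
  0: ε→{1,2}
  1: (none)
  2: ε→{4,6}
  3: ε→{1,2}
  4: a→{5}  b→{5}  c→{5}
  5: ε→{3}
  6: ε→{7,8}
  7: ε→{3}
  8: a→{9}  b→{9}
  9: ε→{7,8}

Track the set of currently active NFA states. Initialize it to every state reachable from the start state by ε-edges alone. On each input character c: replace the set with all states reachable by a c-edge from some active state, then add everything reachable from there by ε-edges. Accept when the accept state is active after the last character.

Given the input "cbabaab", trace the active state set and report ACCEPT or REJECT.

Answer: ACCEPT

Steps:
start: ε-closure({0}) = {0,1,2,3,4,6,7,8}
'c' @ 1: {1,2,3,4,5,6,7,8}  (accept∈set)
'b' @ 2: {1,2,3,4,5,6,7,8,9}  (accept∈set)
'a' @ 3: {1,2,3,4,5,6,7,8,9}  (accept∈set)
'b' @ 4: {1,2,3,4,5,6,7,8,9}  (accept∈set)
'a' @ 5: {1,2,3,4,5,6,7,8,9}  (accept∈set)
'a' @ 6: {1,2,3,4,5,6,7,8,9}  (accept∈set)
'b' @ 7: {1,2,3,4,5,6,7,8,9}  (accept∈set)
after full input: {1,2,3,4,5,6,7,8,9}  (accept=1 in)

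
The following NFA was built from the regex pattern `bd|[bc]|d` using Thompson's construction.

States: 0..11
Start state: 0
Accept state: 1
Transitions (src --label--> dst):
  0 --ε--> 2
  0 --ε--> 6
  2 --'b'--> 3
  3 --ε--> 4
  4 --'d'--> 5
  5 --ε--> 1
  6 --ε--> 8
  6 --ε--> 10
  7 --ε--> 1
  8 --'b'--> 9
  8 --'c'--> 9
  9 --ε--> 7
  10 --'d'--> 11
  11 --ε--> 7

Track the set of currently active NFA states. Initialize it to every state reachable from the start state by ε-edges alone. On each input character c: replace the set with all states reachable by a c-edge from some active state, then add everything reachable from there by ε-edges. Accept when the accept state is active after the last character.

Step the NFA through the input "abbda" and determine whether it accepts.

initial (ε-close {0}): {0,2,6,8,10}
'a' @ 1: {}  — dead — no transitions
rest 'bbda' ignored (set empty)
final: {}; accept 1 not in set

Answer: REJECT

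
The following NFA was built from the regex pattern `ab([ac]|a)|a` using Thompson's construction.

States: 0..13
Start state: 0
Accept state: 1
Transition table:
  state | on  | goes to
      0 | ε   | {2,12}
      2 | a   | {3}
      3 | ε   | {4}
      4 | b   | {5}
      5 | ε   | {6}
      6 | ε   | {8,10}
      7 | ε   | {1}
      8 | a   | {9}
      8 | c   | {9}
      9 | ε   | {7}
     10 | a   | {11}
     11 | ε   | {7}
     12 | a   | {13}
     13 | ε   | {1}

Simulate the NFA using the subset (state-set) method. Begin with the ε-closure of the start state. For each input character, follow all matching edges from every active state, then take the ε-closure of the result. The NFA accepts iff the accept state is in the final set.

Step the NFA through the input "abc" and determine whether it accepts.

Answer: ACCEPT

Derivation:
S₀ = ε-closure({0}) = {0,2,12}
'a' @ 1: {1,3,4,13}  ✓accept
'b' @ 2: {5,6,8,10}
'c' @ 3: {1,7,9}  ✓accept
after full input: {1,7,9}  (accept=1 in)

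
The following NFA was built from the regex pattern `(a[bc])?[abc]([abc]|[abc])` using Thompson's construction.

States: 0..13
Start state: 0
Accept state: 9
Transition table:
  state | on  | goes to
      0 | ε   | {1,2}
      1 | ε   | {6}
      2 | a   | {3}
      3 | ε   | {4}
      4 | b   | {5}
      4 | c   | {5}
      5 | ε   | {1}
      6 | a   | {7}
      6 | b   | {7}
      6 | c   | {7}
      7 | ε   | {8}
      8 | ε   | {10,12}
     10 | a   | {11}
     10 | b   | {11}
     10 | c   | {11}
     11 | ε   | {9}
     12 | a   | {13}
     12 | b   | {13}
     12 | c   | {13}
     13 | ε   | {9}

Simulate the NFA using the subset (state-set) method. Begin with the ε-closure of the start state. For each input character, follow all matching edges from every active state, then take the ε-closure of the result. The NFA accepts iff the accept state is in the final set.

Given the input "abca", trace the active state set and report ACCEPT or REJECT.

Answer: ACCEPT

Trace:
S₀ = ε-closure({0}) = {0,1,2,6}
'a' @ 1: {3,4,7,8,10,12}
'b' @ 2: {1,5,6,9,11,13}  ✓accept
'c' @ 3: {7,8,10,12}
'a' @ 4: {9,11,13}  ✓accept
final: {9,11,13}; accept 9 in set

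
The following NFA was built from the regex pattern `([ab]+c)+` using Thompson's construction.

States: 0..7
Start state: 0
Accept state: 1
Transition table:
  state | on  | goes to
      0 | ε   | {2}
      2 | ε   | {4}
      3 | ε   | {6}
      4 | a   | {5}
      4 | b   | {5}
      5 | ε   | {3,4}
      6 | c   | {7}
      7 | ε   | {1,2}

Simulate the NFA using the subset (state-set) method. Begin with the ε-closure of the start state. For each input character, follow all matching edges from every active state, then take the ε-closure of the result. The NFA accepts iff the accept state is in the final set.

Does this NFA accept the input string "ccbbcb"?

Answer: REJECT

Derivation:
start: ε-closure({0}) = {0,2,4}
'c' @ 1: {}  — dead — no transitions
rest 'cbbcb' ignored (set empty)
final: {}; accept 1 not in set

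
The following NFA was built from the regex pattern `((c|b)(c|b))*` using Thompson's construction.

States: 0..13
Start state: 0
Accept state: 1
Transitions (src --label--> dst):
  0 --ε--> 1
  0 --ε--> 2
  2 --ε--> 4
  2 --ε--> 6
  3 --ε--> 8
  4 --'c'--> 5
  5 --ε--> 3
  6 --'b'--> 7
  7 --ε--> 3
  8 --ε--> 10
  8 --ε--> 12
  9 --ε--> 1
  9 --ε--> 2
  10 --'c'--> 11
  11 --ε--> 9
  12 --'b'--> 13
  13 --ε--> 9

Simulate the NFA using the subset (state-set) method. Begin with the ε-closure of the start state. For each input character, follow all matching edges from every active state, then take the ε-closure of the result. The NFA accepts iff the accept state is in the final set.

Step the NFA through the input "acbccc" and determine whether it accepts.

Answer: REJECT

Derivation:
S₀ = ε-closure({0}) = {0,1,2,4,6}
'a' @ 1: {}  — no active states
rest 'cbccc' ignored (set empty)
final: {}; accept 1 not in set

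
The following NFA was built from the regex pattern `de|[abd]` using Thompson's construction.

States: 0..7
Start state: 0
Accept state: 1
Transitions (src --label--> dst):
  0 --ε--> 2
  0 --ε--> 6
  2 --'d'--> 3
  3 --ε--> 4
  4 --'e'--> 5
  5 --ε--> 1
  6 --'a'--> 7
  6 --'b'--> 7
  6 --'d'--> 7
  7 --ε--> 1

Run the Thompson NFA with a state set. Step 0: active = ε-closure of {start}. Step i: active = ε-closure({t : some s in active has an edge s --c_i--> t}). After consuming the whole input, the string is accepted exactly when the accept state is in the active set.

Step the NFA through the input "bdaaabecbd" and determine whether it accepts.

start: ε-closure({0}) = {0,2,6}
'b' @ 1: {1,7}  (accept∈set)
'd' @ 2: {}  — state set empty
rest 'aaabecbd' ignored (set empty)
final: {}; accept 1 not in set

Answer: REJECT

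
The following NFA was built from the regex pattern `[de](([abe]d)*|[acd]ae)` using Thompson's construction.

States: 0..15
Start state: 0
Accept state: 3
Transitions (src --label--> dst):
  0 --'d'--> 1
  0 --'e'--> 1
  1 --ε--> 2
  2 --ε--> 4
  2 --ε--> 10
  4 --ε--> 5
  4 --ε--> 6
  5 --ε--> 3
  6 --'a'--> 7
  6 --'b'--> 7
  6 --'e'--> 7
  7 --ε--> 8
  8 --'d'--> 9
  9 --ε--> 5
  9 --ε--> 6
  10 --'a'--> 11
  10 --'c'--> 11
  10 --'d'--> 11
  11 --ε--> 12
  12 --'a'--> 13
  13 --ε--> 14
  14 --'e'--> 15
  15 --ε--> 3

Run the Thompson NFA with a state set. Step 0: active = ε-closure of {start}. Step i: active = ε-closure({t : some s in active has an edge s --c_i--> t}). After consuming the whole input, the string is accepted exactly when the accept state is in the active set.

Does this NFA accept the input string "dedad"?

S₀ = ε-closure({0}) = {0}
'd' @ 1: {1,2,3,4,5,6,10}  (accept∈set)
'e' @ 2: {7,8}
'd' @ 3: {3,5,6,9}  (accept∈set)
'a' @ 4: {7,8}
'd' @ 5: {3,5,6,9}  (accept∈set)
after full input: {3,5,6,9}  (accept=3 in)

Answer: ACCEPT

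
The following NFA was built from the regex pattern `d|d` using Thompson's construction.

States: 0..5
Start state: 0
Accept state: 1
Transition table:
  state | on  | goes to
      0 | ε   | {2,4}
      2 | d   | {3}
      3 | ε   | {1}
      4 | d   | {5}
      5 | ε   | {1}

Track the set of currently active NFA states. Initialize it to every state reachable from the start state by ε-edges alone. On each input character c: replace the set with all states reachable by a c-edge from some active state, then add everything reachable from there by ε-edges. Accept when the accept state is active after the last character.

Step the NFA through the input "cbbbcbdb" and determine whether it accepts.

start: ε-closure({0}) = {0,2,4}
'c' @ 1: {}  — dead — no transitions
rest 'bbbcbdb' ignored (set empty)
final: {}; accept 1 not in set

Answer: REJECT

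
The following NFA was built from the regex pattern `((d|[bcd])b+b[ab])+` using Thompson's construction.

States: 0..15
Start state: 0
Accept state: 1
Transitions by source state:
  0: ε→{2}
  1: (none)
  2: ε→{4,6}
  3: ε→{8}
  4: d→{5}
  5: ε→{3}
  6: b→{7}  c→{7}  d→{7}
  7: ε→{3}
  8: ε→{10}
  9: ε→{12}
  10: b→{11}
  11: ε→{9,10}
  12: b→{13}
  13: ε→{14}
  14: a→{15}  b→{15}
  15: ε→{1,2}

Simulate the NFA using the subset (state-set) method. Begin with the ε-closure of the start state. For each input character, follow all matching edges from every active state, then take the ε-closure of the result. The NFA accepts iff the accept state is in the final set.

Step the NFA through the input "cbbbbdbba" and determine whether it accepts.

Answer: ACCEPT

Steps:
S₀ = ε-closure({0}) = {0,2,4,6}
'c' @ 1: {3,7,8,10}
'b' @ 2: {9,10,11,12}
'b' @ 3: {9,10,11,12,13,14}
'b' @ 4: {1,2,4,6,9,10,11,12,13,14,15}  (accept∈set)
'b' @ 5: {1,2,3,4,6,7,8,9,10,11,12,13,14,15}  (accept∈set)
'd' @ 6: {3,5,7,8,10}
'b' @ 7: {9,10,11,12}
'b' @ 8: {9,10,11,12,13,14}
'a' @ 9: {1,2,4,6,15}  (accept∈set)
end set {1,2,4,6,15} — state 1 in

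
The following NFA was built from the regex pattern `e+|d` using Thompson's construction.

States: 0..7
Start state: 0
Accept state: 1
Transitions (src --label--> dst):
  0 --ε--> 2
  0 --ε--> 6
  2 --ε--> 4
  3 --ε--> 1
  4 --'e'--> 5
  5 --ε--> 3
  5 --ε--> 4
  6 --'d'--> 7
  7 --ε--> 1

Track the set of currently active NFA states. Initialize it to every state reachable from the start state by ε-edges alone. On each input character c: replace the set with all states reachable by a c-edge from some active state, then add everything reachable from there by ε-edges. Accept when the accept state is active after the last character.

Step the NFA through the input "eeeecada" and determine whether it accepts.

Answer: REJECT

Derivation:
initial (ε-close {0}): {0,2,4,6}
'e' @ 1: {1,3,4,5}  ✓accept
'e' @ 2: {1,3,4,5}  ✓accept
'e' @ 3: {1,3,4,5}  ✓accept
'e' @ 4: {1,3,4,5}  ✓accept
'c' @ 5: {}  — state set empty
rest 'ada' ignored (set empty)
final: {}; accept 1 not in set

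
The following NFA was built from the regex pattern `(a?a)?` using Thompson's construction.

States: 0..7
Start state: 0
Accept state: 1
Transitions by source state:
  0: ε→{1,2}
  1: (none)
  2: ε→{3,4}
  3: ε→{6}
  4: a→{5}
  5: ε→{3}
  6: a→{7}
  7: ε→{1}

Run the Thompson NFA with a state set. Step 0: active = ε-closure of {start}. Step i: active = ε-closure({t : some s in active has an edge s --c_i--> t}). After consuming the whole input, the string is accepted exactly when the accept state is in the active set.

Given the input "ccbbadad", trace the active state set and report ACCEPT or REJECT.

Answer: REJECT

Steps:
S₀ = ε-closure({0}) = {0,1,2,3,4,6}
'c' @ 1: {}  — dead — no transitions
rest 'cbbadad' ignored (set empty)
final: {}; accept 1 not in set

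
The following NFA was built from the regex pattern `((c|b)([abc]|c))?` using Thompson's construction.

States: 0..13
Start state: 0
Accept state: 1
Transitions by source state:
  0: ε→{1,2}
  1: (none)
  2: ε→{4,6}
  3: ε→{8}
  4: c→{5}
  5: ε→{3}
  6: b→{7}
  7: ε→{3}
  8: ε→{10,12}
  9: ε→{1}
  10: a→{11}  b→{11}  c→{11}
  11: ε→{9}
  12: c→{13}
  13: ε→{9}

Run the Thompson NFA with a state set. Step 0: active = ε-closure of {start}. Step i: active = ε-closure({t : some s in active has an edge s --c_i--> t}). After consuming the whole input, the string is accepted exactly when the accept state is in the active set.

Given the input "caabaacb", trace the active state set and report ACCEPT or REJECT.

start: ε-closure({0}) = {0,1,2,4,6}
'c' @ 1: {3,5,8,10,12}
'a' @ 2: {1,9,11}  ✓accept
'a' @ 3: {}  — no active states
rest 'baacb' ignored (set empty)
after full input: {}  (accept=1 not in)

Answer: REJECT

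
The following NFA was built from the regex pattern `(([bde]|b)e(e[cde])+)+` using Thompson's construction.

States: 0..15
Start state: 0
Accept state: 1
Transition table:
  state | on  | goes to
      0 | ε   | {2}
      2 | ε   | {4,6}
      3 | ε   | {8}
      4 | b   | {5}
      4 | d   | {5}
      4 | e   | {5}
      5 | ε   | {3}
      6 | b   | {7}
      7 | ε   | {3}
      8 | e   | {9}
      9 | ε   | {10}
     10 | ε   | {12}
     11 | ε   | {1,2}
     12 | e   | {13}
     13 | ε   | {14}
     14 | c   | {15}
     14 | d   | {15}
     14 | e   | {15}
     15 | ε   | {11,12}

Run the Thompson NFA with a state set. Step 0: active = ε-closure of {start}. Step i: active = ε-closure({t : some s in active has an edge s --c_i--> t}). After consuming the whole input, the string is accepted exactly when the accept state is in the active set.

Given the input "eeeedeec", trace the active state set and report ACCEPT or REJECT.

Answer: ACCEPT

Derivation:
initial (ε-close {0}): {0,2,4,6}
'e' @ 1: {3,5,8}
'e' @ 2: {9,10,12}
'e' @ 3: {13,14}
'e' @ 4: {1,2,4,6,11,12,15}  [accepting]
'd' @ 5: {3,5,8}
'e' @ 6: {9,10,12}
'e' @ 7: {13,14}
'c' @ 8: {1,2,4,6,11,12,15}  [accepting]
after full input: {1,2,4,6,11,12,15}  (accept=1 in)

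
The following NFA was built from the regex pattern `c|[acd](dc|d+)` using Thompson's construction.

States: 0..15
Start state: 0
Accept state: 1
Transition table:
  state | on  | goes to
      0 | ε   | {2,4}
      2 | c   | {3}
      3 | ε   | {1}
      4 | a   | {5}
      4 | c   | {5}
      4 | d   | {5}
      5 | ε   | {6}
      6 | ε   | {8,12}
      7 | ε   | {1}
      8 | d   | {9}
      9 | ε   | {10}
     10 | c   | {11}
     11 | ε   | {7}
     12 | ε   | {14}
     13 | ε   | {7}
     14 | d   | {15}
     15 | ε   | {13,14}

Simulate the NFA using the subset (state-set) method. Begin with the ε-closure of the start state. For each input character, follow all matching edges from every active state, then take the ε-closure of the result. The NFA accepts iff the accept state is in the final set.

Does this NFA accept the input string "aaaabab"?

Answer: REJECT

Steps:
initial (ε-close {0}): {0,2,4}
'a' @ 1: {5,6,8,12,14}
'a' @ 2: {}  — no active states
rest 'aabab' ignored (set empty)
final: {}; accept 1 not in set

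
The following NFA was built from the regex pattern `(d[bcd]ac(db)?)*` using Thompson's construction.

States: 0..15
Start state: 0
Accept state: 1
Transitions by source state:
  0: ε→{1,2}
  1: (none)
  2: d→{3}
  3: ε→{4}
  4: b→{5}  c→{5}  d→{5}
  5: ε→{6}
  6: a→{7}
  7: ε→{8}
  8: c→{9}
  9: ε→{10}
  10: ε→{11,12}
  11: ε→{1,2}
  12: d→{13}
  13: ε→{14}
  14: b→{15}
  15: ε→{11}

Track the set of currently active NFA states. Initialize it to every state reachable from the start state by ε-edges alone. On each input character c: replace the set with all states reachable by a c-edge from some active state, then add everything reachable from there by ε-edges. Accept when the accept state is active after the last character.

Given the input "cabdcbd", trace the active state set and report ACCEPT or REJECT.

S₀ = ε-closure({0}) = {0,1,2}
'c' @ 1: {}  — no active states
rest 'abdcbd' ignored (set empty)
after full input: {}  (accept=1 not in)

Answer: REJECT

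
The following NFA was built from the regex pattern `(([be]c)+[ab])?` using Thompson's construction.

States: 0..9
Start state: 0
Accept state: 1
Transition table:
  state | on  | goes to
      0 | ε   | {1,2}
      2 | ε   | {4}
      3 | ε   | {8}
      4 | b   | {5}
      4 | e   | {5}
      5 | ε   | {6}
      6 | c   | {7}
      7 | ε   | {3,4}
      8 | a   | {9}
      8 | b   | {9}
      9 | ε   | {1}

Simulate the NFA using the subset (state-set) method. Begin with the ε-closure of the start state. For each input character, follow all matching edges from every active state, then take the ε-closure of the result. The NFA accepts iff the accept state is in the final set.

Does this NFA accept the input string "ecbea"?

Answer: REJECT

Derivation:
S₀ = ε-closure({0}) = {0,1,2,4}
'e' @ 1: {5,6}
'c' @ 2: {3,4,7,8}
'b' @ 3: {1,5,6,9}  (accept∈set)
'e' @ 4: {}  — state set empty
rest 'a' ignored (set empty)
final: {}; accept 1 not in set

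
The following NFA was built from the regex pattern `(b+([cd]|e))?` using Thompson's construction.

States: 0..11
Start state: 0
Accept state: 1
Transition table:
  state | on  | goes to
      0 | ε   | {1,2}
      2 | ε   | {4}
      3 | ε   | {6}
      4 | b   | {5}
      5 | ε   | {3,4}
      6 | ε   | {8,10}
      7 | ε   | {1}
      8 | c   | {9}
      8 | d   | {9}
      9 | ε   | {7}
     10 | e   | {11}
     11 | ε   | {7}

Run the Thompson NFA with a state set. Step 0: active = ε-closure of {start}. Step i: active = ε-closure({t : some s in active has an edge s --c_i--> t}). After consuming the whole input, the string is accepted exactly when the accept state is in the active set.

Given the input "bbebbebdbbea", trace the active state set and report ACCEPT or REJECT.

S₀ = ε-closure({0}) = {0,1,2,4}
'b' @ 1: {3,4,5,6,8,10}
'b' @ 2: {3,4,5,6,8,10}
'e' @ 3: {1,7,11}  [accepting]
'b' @ 4: {}  — state set empty
rest 'bebdbbea' ignored (set empty)
end set {} — state 1 not in

Answer: REJECT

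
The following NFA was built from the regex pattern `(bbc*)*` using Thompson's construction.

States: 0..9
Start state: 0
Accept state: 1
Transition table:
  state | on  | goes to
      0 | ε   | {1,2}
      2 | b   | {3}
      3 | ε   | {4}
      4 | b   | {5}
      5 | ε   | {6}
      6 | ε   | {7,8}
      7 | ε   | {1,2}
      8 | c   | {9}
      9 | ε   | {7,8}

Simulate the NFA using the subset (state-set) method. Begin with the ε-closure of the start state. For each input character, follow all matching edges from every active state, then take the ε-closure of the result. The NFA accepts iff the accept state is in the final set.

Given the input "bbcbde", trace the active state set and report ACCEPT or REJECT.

Answer: REJECT

Steps:
S₀ = ε-closure({0}) = {0,1,2}
'b' @ 1: {3,4}
'b' @ 2: {1,2,5,6,7,8}  (accept∈set)
'c' @ 3: {1,2,7,8,9}  (accept∈set)
'b' @ 4: {3,4}
'd' @ 5: {}  — no active states
rest 'e' ignored (set empty)
end set {} — state 1 not in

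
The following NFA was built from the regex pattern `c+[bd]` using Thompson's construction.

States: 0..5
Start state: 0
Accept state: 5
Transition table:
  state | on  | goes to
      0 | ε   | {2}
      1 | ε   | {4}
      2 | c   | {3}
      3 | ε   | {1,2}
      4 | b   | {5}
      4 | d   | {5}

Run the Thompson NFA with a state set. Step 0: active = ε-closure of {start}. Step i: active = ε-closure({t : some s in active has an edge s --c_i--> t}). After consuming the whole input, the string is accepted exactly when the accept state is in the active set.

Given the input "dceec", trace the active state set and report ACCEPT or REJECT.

start: ε-closure({0}) = {0,2}
'd' @ 1: {}  — state set empty
rest 'ceec' ignored (set empty)
final: {}; accept 5 not in set

Answer: REJECT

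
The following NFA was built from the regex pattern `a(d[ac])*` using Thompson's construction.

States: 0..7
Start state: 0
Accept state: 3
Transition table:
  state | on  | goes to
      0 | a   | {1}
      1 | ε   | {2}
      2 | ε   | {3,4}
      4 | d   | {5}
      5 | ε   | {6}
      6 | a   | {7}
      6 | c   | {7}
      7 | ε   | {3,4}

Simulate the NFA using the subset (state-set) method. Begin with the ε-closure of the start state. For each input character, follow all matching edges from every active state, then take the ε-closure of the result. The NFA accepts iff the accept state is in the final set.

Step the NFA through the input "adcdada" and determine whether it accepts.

Answer: ACCEPT

Trace:
start: ε-closure({0}) = {0}
'a' @ 1: {1,2,3,4}  ✓accept
'd' @ 2: {5,6}
'c' @ 3: {3,4,7}  ✓accept
'd' @ 4: {5,6}
'a' @ 5: {3,4,7}  ✓accept
'd' @ 6: {5,6}
'a' @ 7: {3,4,7}  ✓accept
after full input: {3,4,7}  (accept=3 in)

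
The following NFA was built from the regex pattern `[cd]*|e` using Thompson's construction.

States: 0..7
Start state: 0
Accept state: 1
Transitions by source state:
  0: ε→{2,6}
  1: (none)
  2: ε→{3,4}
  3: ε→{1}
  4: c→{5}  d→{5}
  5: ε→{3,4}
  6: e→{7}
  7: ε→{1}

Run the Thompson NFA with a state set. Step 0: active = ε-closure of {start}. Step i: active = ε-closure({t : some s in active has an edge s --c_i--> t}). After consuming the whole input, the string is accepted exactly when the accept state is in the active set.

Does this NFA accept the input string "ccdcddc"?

Answer: ACCEPT

Steps:
initial (ε-close {0}): {0,1,2,3,4,6}
'c' @ 1: {1,3,4,5}  [accepting]
'c' @ 2: {1,3,4,5}  [accepting]
'd' @ 3: {1,3,4,5}  [accepting]
'c' @ 4: {1,3,4,5}  [accepting]
'd' @ 5: {1,3,4,5}  [accepting]
'd' @ 6: {1,3,4,5}  [accepting]
'c' @ 7: {1,3,4,5}  [accepting]
after full input: {1,3,4,5}  (accept=1 in)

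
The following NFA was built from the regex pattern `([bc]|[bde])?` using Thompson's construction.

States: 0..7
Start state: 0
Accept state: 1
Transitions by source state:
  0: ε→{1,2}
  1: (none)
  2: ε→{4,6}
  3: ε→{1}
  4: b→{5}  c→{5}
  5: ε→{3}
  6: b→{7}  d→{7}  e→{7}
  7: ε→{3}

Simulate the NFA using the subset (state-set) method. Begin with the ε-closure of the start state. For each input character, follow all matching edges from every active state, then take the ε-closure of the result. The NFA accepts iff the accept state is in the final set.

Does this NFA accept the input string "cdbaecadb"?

Answer: REJECT

Trace:
start: ε-closure({0}) = {0,1,2,4,6}
'c' @ 1: {1,3,5}  ✓accept
'd' @ 2: {}  — state set empty
rest 'baecadb' ignored (set empty)
final: {}; accept 1 not in set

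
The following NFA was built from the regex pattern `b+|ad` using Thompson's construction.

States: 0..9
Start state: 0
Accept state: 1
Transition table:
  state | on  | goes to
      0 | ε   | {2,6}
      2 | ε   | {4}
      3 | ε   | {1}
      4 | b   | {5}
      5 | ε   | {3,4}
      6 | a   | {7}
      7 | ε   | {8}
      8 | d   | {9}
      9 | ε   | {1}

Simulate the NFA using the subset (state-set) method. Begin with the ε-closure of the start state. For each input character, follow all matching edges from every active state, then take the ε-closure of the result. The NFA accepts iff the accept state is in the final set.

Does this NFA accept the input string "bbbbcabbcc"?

Answer: REJECT

Trace:
start: ε-closure({0}) = {0,2,4,6}
'b' @ 1: {1,3,4,5}  (accept∈set)
'b' @ 2: {1,3,4,5}  (accept∈set)
'b' @ 3: {1,3,4,5}  (accept∈set)
'b' @ 4: {1,3,4,5}  (accept∈set)
'c' @ 5: {}  — no active states
rest 'abbcc' ignored (set empty)
after full input: {}  (accept=1 not in)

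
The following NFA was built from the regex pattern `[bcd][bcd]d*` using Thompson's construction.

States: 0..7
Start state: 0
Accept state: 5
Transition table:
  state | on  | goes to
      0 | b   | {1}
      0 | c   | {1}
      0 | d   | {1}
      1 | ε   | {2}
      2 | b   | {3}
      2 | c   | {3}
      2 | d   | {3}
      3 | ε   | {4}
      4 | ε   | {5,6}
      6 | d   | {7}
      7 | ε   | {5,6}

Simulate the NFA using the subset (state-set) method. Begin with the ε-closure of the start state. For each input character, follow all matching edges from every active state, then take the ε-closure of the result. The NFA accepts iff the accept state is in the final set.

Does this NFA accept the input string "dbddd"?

Answer: ACCEPT

Derivation:
S₀ = ε-closure({0}) = {0}
'd' @ 1: {1,2}
'b' @ 2: {3,4,5,6}  (accept∈set)
'd' @ 3: {5,6,7}  (accept∈set)
'd' @ 4: {5,6,7}  (accept∈set)
'd' @ 5: {5,6,7}  (accept∈set)
after full input: {5,6,7}  (accept=5 in)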